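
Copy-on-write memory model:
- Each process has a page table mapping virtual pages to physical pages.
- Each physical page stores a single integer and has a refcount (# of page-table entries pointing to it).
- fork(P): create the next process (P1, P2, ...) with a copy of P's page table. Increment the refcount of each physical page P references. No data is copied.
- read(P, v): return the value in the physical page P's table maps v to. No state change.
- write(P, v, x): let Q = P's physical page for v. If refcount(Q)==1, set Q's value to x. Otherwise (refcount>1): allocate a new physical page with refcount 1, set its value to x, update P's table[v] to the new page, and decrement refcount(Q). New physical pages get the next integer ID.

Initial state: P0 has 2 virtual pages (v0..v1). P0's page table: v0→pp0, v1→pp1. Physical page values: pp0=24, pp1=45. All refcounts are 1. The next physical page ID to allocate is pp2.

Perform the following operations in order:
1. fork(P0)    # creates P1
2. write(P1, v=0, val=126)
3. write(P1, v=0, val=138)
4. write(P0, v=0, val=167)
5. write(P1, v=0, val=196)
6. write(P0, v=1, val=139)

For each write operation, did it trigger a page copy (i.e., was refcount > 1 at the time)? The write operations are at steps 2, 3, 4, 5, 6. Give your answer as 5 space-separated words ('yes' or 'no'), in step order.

Op 1: fork(P0) -> P1. 2 ppages; refcounts: pp0:2 pp1:2
Op 2: write(P1, v0, 126). refcount(pp0)=2>1 -> COPY to pp2. 3 ppages; refcounts: pp0:1 pp1:2 pp2:1
Op 3: write(P1, v0, 138). refcount(pp2)=1 -> write in place. 3 ppages; refcounts: pp0:1 pp1:2 pp2:1
Op 4: write(P0, v0, 167). refcount(pp0)=1 -> write in place. 3 ppages; refcounts: pp0:1 pp1:2 pp2:1
Op 5: write(P1, v0, 196). refcount(pp2)=1 -> write in place. 3 ppages; refcounts: pp0:1 pp1:2 pp2:1
Op 6: write(P0, v1, 139). refcount(pp1)=2>1 -> COPY to pp3. 4 ppages; refcounts: pp0:1 pp1:1 pp2:1 pp3:1

yes no no no yes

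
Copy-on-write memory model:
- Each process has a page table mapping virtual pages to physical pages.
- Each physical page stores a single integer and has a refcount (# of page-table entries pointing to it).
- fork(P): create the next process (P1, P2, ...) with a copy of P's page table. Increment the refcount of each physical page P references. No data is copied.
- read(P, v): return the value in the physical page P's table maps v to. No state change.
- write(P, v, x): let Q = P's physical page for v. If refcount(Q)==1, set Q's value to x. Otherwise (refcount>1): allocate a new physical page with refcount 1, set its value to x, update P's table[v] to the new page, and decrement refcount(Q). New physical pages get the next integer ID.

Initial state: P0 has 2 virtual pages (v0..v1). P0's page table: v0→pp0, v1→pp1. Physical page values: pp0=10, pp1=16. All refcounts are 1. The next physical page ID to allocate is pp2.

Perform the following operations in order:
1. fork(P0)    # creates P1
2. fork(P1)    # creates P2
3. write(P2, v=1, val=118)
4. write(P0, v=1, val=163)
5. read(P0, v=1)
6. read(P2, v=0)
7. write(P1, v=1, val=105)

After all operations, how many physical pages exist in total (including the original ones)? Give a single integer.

Op 1: fork(P0) -> P1. 2 ppages; refcounts: pp0:2 pp1:2
Op 2: fork(P1) -> P2. 2 ppages; refcounts: pp0:3 pp1:3
Op 3: write(P2, v1, 118). refcount(pp1)=3>1 -> COPY to pp2. 3 ppages; refcounts: pp0:3 pp1:2 pp2:1
Op 4: write(P0, v1, 163). refcount(pp1)=2>1 -> COPY to pp3. 4 ppages; refcounts: pp0:3 pp1:1 pp2:1 pp3:1
Op 5: read(P0, v1) -> 163. No state change.
Op 6: read(P2, v0) -> 10. No state change.
Op 7: write(P1, v1, 105). refcount(pp1)=1 -> write in place. 4 ppages; refcounts: pp0:3 pp1:1 pp2:1 pp3:1

Answer: 4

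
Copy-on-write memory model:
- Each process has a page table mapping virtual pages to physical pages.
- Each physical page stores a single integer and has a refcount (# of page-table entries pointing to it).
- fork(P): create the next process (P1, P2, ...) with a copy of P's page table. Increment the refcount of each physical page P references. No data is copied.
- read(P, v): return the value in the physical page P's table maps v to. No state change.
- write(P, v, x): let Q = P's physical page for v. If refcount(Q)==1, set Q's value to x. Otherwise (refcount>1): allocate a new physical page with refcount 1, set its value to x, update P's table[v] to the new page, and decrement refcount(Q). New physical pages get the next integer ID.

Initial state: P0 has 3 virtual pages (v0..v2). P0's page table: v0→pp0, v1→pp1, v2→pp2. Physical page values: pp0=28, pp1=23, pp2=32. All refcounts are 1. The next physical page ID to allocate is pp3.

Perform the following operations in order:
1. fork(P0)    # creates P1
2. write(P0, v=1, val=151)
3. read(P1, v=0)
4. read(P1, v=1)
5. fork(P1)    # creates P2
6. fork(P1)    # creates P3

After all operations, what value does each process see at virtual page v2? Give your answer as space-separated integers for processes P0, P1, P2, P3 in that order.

Answer: 32 32 32 32

Derivation:
Op 1: fork(P0) -> P1. 3 ppages; refcounts: pp0:2 pp1:2 pp2:2
Op 2: write(P0, v1, 151). refcount(pp1)=2>1 -> COPY to pp3. 4 ppages; refcounts: pp0:2 pp1:1 pp2:2 pp3:1
Op 3: read(P1, v0) -> 28. No state change.
Op 4: read(P1, v1) -> 23. No state change.
Op 5: fork(P1) -> P2. 4 ppages; refcounts: pp0:3 pp1:2 pp2:3 pp3:1
Op 6: fork(P1) -> P3. 4 ppages; refcounts: pp0:4 pp1:3 pp2:4 pp3:1
P0: v2 -> pp2 = 32
P1: v2 -> pp2 = 32
P2: v2 -> pp2 = 32
P3: v2 -> pp2 = 32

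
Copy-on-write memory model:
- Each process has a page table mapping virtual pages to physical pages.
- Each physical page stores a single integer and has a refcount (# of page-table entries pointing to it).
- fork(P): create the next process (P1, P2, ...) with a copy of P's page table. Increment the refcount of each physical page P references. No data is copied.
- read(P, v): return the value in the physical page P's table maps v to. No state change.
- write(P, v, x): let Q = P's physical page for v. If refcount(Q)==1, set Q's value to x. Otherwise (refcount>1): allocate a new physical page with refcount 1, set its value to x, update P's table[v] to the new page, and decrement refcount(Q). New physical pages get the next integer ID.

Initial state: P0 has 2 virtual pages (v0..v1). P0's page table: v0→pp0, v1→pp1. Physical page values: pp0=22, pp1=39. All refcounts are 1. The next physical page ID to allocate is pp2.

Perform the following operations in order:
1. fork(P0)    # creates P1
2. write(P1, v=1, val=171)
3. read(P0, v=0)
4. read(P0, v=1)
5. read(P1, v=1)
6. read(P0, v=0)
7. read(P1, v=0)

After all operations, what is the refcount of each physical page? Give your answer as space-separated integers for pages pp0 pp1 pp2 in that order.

Op 1: fork(P0) -> P1. 2 ppages; refcounts: pp0:2 pp1:2
Op 2: write(P1, v1, 171). refcount(pp1)=2>1 -> COPY to pp2. 3 ppages; refcounts: pp0:2 pp1:1 pp2:1
Op 3: read(P0, v0) -> 22. No state change.
Op 4: read(P0, v1) -> 39. No state change.
Op 5: read(P1, v1) -> 171. No state change.
Op 6: read(P0, v0) -> 22. No state change.
Op 7: read(P1, v0) -> 22. No state change.

Answer: 2 1 1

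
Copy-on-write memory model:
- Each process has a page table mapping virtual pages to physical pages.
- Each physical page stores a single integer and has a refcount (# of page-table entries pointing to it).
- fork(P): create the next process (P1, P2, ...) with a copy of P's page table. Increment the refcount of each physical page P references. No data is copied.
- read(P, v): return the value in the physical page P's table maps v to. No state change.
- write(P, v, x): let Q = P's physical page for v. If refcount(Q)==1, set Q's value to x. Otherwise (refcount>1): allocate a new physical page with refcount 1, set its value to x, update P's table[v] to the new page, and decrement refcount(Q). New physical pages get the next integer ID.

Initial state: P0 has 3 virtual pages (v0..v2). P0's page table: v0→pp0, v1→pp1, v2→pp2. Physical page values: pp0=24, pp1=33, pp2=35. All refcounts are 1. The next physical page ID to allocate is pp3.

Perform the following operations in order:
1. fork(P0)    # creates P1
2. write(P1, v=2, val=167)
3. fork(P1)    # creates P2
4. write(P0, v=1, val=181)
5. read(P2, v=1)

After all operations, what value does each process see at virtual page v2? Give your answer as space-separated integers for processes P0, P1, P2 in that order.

Answer: 35 167 167

Derivation:
Op 1: fork(P0) -> P1. 3 ppages; refcounts: pp0:2 pp1:2 pp2:2
Op 2: write(P1, v2, 167). refcount(pp2)=2>1 -> COPY to pp3. 4 ppages; refcounts: pp0:2 pp1:2 pp2:1 pp3:1
Op 3: fork(P1) -> P2. 4 ppages; refcounts: pp0:3 pp1:3 pp2:1 pp3:2
Op 4: write(P0, v1, 181). refcount(pp1)=3>1 -> COPY to pp4. 5 ppages; refcounts: pp0:3 pp1:2 pp2:1 pp3:2 pp4:1
Op 5: read(P2, v1) -> 33. No state change.
P0: v2 -> pp2 = 35
P1: v2 -> pp3 = 167
P2: v2 -> pp3 = 167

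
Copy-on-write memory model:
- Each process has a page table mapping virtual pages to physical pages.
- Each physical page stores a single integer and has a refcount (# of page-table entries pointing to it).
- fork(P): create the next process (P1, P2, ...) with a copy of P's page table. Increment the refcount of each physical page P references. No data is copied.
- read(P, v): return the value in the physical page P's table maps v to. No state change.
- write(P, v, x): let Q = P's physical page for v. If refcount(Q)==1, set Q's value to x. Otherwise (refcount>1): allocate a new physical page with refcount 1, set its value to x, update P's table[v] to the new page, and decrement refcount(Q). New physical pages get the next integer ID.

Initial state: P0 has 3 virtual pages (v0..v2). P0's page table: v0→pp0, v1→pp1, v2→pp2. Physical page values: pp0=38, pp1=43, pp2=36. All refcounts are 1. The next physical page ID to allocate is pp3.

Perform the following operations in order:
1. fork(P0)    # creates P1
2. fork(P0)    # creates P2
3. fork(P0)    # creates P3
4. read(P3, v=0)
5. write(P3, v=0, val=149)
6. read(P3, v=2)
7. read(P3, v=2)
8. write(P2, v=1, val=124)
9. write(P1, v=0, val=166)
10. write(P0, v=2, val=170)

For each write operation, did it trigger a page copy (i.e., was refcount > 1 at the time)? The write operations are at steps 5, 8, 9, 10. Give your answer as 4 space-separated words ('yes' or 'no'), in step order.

Op 1: fork(P0) -> P1. 3 ppages; refcounts: pp0:2 pp1:2 pp2:2
Op 2: fork(P0) -> P2. 3 ppages; refcounts: pp0:3 pp1:3 pp2:3
Op 3: fork(P0) -> P3. 3 ppages; refcounts: pp0:4 pp1:4 pp2:4
Op 4: read(P3, v0) -> 38. No state change.
Op 5: write(P3, v0, 149). refcount(pp0)=4>1 -> COPY to pp3. 4 ppages; refcounts: pp0:3 pp1:4 pp2:4 pp3:1
Op 6: read(P3, v2) -> 36. No state change.
Op 7: read(P3, v2) -> 36. No state change.
Op 8: write(P2, v1, 124). refcount(pp1)=4>1 -> COPY to pp4. 5 ppages; refcounts: pp0:3 pp1:3 pp2:4 pp3:1 pp4:1
Op 9: write(P1, v0, 166). refcount(pp0)=3>1 -> COPY to pp5. 6 ppages; refcounts: pp0:2 pp1:3 pp2:4 pp3:1 pp4:1 pp5:1
Op 10: write(P0, v2, 170). refcount(pp2)=4>1 -> COPY to pp6. 7 ppages; refcounts: pp0:2 pp1:3 pp2:3 pp3:1 pp4:1 pp5:1 pp6:1

yes yes yes yes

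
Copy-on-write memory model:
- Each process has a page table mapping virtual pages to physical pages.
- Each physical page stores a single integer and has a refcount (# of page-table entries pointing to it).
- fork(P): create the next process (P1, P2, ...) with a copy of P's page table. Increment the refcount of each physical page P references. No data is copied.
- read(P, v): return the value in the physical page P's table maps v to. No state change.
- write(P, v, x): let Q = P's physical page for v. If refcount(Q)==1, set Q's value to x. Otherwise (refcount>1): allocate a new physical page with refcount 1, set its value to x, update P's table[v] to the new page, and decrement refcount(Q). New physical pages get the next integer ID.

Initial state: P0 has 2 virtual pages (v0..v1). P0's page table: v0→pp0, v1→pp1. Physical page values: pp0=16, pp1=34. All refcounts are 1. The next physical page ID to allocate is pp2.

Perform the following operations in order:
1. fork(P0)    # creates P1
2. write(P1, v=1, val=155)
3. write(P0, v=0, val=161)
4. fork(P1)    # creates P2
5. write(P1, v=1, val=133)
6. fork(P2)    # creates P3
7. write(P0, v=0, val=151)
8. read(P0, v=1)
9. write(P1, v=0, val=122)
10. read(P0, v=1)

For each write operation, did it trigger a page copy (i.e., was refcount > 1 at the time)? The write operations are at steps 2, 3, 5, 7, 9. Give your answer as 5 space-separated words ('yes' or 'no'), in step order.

Op 1: fork(P0) -> P1. 2 ppages; refcounts: pp0:2 pp1:2
Op 2: write(P1, v1, 155). refcount(pp1)=2>1 -> COPY to pp2. 3 ppages; refcounts: pp0:2 pp1:1 pp2:1
Op 3: write(P0, v0, 161). refcount(pp0)=2>1 -> COPY to pp3. 4 ppages; refcounts: pp0:1 pp1:1 pp2:1 pp3:1
Op 4: fork(P1) -> P2. 4 ppages; refcounts: pp0:2 pp1:1 pp2:2 pp3:1
Op 5: write(P1, v1, 133). refcount(pp2)=2>1 -> COPY to pp4. 5 ppages; refcounts: pp0:2 pp1:1 pp2:1 pp3:1 pp4:1
Op 6: fork(P2) -> P3. 5 ppages; refcounts: pp0:3 pp1:1 pp2:2 pp3:1 pp4:1
Op 7: write(P0, v0, 151). refcount(pp3)=1 -> write in place. 5 ppages; refcounts: pp0:3 pp1:1 pp2:2 pp3:1 pp4:1
Op 8: read(P0, v1) -> 34. No state change.
Op 9: write(P1, v0, 122). refcount(pp0)=3>1 -> COPY to pp5. 6 ppages; refcounts: pp0:2 pp1:1 pp2:2 pp3:1 pp4:1 pp5:1
Op 10: read(P0, v1) -> 34. No state change.

yes yes yes no yes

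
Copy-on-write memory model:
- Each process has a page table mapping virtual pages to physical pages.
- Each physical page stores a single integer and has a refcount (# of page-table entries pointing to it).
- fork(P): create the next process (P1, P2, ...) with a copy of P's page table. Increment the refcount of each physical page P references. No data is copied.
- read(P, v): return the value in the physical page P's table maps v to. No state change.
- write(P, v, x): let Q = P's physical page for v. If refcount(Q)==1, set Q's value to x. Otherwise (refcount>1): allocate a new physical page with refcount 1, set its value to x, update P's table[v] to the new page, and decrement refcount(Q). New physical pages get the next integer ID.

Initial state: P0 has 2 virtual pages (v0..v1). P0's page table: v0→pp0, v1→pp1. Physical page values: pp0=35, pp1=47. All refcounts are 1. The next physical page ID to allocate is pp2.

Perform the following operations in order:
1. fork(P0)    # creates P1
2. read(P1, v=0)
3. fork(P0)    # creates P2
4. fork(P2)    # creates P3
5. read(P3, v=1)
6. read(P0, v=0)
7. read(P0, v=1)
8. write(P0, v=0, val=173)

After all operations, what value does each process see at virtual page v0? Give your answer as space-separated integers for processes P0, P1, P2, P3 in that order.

Answer: 173 35 35 35

Derivation:
Op 1: fork(P0) -> P1. 2 ppages; refcounts: pp0:2 pp1:2
Op 2: read(P1, v0) -> 35. No state change.
Op 3: fork(P0) -> P2. 2 ppages; refcounts: pp0:3 pp1:3
Op 4: fork(P2) -> P3. 2 ppages; refcounts: pp0:4 pp1:4
Op 5: read(P3, v1) -> 47. No state change.
Op 6: read(P0, v0) -> 35. No state change.
Op 7: read(P0, v1) -> 47. No state change.
Op 8: write(P0, v0, 173). refcount(pp0)=4>1 -> COPY to pp2. 3 ppages; refcounts: pp0:3 pp1:4 pp2:1
P0: v0 -> pp2 = 173
P1: v0 -> pp0 = 35
P2: v0 -> pp0 = 35
P3: v0 -> pp0 = 35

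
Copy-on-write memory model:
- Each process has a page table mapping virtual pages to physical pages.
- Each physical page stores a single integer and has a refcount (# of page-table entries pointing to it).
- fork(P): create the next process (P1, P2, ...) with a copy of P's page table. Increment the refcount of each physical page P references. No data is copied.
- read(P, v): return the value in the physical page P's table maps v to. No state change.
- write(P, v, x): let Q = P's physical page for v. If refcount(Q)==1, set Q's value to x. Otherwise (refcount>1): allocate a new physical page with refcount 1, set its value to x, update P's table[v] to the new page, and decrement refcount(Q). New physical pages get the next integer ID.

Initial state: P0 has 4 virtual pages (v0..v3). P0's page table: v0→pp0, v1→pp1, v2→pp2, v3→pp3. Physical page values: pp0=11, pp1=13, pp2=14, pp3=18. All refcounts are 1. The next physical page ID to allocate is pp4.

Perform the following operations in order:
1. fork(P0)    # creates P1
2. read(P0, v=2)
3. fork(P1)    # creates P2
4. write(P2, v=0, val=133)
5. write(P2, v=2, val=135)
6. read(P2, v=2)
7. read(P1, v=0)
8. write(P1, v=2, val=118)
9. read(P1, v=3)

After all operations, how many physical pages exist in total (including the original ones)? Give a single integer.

Op 1: fork(P0) -> P1. 4 ppages; refcounts: pp0:2 pp1:2 pp2:2 pp3:2
Op 2: read(P0, v2) -> 14. No state change.
Op 3: fork(P1) -> P2. 4 ppages; refcounts: pp0:3 pp1:3 pp2:3 pp3:3
Op 4: write(P2, v0, 133). refcount(pp0)=3>1 -> COPY to pp4. 5 ppages; refcounts: pp0:2 pp1:3 pp2:3 pp3:3 pp4:1
Op 5: write(P2, v2, 135). refcount(pp2)=3>1 -> COPY to pp5. 6 ppages; refcounts: pp0:2 pp1:3 pp2:2 pp3:3 pp4:1 pp5:1
Op 6: read(P2, v2) -> 135. No state change.
Op 7: read(P1, v0) -> 11. No state change.
Op 8: write(P1, v2, 118). refcount(pp2)=2>1 -> COPY to pp6. 7 ppages; refcounts: pp0:2 pp1:3 pp2:1 pp3:3 pp4:1 pp5:1 pp6:1
Op 9: read(P1, v3) -> 18. No state change.

Answer: 7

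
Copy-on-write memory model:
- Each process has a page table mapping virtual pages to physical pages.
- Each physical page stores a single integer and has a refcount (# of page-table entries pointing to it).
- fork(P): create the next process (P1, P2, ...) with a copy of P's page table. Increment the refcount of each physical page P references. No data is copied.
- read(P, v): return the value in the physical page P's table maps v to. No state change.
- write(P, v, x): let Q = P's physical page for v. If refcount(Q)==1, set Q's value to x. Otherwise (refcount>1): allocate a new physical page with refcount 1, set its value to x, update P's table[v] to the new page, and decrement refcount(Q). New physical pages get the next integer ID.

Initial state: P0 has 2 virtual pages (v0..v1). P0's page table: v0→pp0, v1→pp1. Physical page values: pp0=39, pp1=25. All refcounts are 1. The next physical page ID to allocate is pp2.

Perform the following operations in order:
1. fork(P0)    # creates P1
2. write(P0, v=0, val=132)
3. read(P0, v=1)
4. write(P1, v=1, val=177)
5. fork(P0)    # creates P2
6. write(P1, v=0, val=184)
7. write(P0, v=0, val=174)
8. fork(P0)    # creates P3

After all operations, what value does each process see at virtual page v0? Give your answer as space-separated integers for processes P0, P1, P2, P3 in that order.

Answer: 174 184 132 174

Derivation:
Op 1: fork(P0) -> P1. 2 ppages; refcounts: pp0:2 pp1:2
Op 2: write(P0, v0, 132). refcount(pp0)=2>1 -> COPY to pp2. 3 ppages; refcounts: pp0:1 pp1:2 pp2:1
Op 3: read(P0, v1) -> 25. No state change.
Op 4: write(P1, v1, 177). refcount(pp1)=2>1 -> COPY to pp3. 4 ppages; refcounts: pp0:1 pp1:1 pp2:1 pp3:1
Op 5: fork(P0) -> P2. 4 ppages; refcounts: pp0:1 pp1:2 pp2:2 pp3:1
Op 6: write(P1, v0, 184). refcount(pp0)=1 -> write in place. 4 ppages; refcounts: pp0:1 pp1:2 pp2:2 pp3:1
Op 7: write(P0, v0, 174). refcount(pp2)=2>1 -> COPY to pp4. 5 ppages; refcounts: pp0:1 pp1:2 pp2:1 pp3:1 pp4:1
Op 8: fork(P0) -> P3. 5 ppages; refcounts: pp0:1 pp1:3 pp2:1 pp3:1 pp4:2
P0: v0 -> pp4 = 174
P1: v0 -> pp0 = 184
P2: v0 -> pp2 = 132
P3: v0 -> pp4 = 174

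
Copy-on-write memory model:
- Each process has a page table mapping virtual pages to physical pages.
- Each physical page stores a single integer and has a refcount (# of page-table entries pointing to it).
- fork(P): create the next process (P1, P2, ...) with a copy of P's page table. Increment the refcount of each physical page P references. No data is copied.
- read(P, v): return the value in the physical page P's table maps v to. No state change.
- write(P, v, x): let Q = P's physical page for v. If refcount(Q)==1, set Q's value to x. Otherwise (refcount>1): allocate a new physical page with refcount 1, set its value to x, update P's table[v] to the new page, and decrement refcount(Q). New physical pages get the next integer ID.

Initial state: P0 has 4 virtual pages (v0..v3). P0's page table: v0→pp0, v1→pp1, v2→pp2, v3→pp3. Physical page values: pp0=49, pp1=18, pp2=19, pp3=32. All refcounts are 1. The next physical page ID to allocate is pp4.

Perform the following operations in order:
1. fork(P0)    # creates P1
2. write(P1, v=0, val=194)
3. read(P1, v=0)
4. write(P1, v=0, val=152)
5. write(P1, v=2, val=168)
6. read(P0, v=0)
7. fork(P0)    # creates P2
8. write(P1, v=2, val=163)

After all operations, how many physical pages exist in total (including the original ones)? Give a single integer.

Op 1: fork(P0) -> P1. 4 ppages; refcounts: pp0:2 pp1:2 pp2:2 pp3:2
Op 2: write(P1, v0, 194). refcount(pp0)=2>1 -> COPY to pp4. 5 ppages; refcounts: pp0:1 pp1:2 pp2:2 pp3:2 pp4:1
Op 3: read(P1, v0) -> 194. No state change.
Op 4: write(P1, v0, 152). refcount(pp4)=1 -> write in place. 5 ppages; refcounts: pp0:1 pp1:2 pp2:2 pp3:2 pp4:1
Op 5: write(P1, v2, 168). refcount(pp2)=2>1 -> COPY to pp5. 6 ppages; refcounts: pp0:1 pp1:2 pp2:1 pp3:2 pp4:1 pp5:1
Op 6: read(P0, v0) -> 49. No state change.
Op 7: fork(P0) -> P2. 6 ppages; refcounts: pp0:2 pp1:3 pp2:2 pp3:3 pp4:1 pp5:1
Op 8: write(P1, v2, 163). refcount(pp5)=1 -> write in place. 6 ppages; refcounts: pp0:2 pp1:3 pp2:2 pp3:3 pp4:1 pp5:1

Answer: 6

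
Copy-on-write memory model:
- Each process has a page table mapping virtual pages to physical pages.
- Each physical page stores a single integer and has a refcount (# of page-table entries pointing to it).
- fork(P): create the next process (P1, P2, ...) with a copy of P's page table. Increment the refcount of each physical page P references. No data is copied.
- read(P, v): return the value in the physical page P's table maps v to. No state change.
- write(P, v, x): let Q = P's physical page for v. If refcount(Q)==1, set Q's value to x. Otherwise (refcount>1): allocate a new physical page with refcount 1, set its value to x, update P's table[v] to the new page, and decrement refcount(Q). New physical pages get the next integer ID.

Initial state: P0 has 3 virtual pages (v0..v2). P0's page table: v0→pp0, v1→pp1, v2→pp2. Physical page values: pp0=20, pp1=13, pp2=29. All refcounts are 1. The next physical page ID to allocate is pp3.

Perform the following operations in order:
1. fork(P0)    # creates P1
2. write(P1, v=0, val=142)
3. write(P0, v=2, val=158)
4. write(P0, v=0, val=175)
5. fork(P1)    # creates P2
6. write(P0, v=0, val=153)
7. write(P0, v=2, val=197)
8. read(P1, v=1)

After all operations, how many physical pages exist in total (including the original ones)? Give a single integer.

Op 1: fork(P0) -> P1. 3 ppages; refcounts: pp0:2 pp1:2 pp2:2
Op 2: write(P1, v0, 142). refcount(pp0)=2>1 -> COPY to pp3. 4 ppages; refcounts: pp0:1 pp1:2 pp2:2 pp3:1
Op 3: write(P0, v2, 158). refcount(pp2)=2>1 -> COPY to pp4. 5 ppages; refcounts: pp0:1 pp1:2 pp2:1 pp3:1 pp4:1
Op 4: write(P0, v0, 175). refcount(pp0)=1 -> write in place. 5 ppages; refcounts: pp0:1 pp1:2 pp2:1 pp3:1 pp4:1
Op 5: fork(P1) -> P2. 5 ppages; refcounts: pp0:1 pp1:3 pp2:2 pp3:2 pp4:1
Op 6: write(P0, v0, 153). refcount(pp0)=1 -> write in place. 5 ppages; refcounts: pp0:1 pp1:3 pp2:2 pp3:2 pp4:1
Op 7: write(P0, v2, 197). refcount(pp4)=1 -> write in place. 5 ppages; refcounts: pp0:1 pp1:3 pp2:2 pp3:2 pp4:1
Op 8: read(P1, v1) -> 13. No state change.

Answer: 5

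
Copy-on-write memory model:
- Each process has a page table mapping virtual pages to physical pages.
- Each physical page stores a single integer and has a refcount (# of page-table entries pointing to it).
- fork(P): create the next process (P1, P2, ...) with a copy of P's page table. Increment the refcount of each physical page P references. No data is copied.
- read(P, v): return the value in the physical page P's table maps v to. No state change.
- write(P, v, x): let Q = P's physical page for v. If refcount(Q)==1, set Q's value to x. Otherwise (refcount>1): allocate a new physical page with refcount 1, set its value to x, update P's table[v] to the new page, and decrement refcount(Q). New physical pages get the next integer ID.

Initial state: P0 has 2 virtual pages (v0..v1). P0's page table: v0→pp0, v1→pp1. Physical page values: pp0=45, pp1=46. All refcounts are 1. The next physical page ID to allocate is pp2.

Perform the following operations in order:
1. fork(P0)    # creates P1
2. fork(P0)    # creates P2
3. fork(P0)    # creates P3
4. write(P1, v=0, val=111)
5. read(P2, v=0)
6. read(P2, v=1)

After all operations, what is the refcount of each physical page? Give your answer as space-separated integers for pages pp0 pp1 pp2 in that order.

Answer: 3 4 1

Derivation:
Op 1: fork(P0) -> P1. 2 ppages; refcounts: pp0:2 pp1:2
Op 2: fork(P0) -> P2. 2 ppages; refcounts: pp0:3 pp1:3
Op 3: fork(P0) -> P3. 2 ppages; refcounts: pp0:4 pp1:4
Op 4: write(P1, v0, 111). refcount(pp0)=4>1 -> COPY to pp2. 3 ppages; refcounts: pp0:3 pp1:4 pp2:1
Op 5: read(P2, v0) -> 45. No state change.
Op 6: read(P2, v1) -> 46. No state change.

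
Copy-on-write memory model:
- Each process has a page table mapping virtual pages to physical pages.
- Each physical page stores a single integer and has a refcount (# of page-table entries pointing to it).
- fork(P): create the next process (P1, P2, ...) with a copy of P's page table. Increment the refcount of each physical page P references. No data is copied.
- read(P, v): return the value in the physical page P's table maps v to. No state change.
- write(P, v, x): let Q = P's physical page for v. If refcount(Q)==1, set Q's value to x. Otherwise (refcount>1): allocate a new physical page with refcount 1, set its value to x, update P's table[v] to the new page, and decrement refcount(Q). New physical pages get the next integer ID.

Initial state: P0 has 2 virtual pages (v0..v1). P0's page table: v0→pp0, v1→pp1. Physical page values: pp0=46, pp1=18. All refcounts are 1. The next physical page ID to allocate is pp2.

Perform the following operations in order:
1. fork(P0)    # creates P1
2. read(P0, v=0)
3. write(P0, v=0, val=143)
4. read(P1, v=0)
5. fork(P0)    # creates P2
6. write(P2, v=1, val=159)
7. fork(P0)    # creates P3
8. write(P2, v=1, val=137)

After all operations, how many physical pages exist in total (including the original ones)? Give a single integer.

Answer: 4

Derivation:
Op 1: fork(P0) -> P1. 2 ppages; refcounts: pp0:2 pp1:2
Op 2: read(P0, v0) -> 46. No state change.
Op 3: write(P0, v0, 143). refcount(pp0)=2>1 -> COPY to pp2. 3 ppages; refcounts: pp0:1 pp1:2 pp2:1
Op 4: read(P1, v0) -> 46. No state change.
Op 5: fork(P0) -> P2. 3 ppages; refcounts: pp0:1 pp1:3 pp2:2
Op 6: write(P2, v1, 159). refcount(pp1)=3>1 -> COPY to pp3. 4 ppages; refcounts: pp0:1 pp1:2 pp2:2 pp3:1
Op 7: fork(P0) -> P3. 4 ppages; refcounts: pp0:1 pp1:3 pp2:3 pp3:1
Op 8: write(P2, v1, 137). refcount(pp3)=1 -> write in place. 4 ppages; refcounts: pp0:1 pp1:3 pp2:3 pp3:1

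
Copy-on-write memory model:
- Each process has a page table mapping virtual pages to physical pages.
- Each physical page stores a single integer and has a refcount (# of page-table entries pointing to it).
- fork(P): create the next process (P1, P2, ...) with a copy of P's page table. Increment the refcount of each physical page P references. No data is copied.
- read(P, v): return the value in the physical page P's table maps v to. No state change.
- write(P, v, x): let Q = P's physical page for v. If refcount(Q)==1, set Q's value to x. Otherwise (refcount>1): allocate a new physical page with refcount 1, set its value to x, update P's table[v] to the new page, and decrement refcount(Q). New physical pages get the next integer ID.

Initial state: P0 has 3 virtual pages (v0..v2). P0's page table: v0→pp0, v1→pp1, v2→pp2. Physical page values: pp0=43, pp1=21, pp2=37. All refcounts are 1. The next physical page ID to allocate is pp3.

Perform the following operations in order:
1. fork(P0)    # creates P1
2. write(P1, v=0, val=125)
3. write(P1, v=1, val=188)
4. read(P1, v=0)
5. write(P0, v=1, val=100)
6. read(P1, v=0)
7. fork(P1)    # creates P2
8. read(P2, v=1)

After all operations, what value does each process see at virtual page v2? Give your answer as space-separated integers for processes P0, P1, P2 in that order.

Answer: 37 37 37

Derivation:
Op 1: fork(P0) -> P1. 3 ppages; refcounts: pp0:2 pp1:2 pp2:2
Op 2: write(P1, v0, 125). refcount(pp0)=2>1 -> COPY to pp3. 4 ppages; refcounts: pp0:1 pp1:2 pp2:2 pp3:1
Op 3: write(P1, v1, 188). refcount(pp1)=2>1 -> COPY to pp4. 5 ppages; refcounts: pp0:1 pp1:1 pp2:2 pp3:1 pp4:1
Op 4: read(P1, v0) -> 125. No state change.
Op 5: write(P0, v1, 100). refcount(pp1)=1 -> write in place. 5 ppages; refcounts: pp0:1 pp1:1 pp2:2 pp3:1 pp4:1
Op 6: read(P1, v0) -> 125. No state change.
Op 7: fork(P1) -> P2. 5 ppages; refcounts: pp0:1 pp1:1 pp2:3 pp3:2 pp4:2
Op 8: read(P2, v1) -> 188. No state change.
P0: v2 -> pp2 = 37
P1: v2 -> pp2 = 37
P2: v2 -> pp2 = 37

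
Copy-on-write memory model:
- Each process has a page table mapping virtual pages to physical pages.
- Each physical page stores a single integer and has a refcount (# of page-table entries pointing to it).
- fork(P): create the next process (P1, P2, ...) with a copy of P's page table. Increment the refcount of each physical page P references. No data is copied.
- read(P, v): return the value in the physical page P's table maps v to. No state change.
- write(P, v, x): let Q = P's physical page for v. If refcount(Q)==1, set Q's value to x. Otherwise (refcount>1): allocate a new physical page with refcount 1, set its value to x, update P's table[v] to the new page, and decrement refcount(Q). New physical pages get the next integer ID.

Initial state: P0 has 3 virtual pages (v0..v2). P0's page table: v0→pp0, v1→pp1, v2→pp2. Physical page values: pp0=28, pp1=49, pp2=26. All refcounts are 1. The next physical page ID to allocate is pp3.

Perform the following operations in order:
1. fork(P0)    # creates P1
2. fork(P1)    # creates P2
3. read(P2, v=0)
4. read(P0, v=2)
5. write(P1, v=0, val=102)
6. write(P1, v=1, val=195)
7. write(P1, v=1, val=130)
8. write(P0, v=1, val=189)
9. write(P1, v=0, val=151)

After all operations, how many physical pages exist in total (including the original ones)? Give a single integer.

Op 1: fork(P0) -> P1. 3 ppages; refcounts: pp0:2 pp1:2 pp2:2
Op 2: fork(P1) -> P2. 3 ppages; refcounts: pp0:3 pp1:3 pp2:3
Op 3: read(P2, v0) -> 28. No state change.
Op 4: read(P0, v2) -> 26. No state change.
Op 5: write(P1, v0, 102). refcount(pp0)=3>1 -> COPY to pp3. 4 ppages; refcounts: pp0:2 pp1:3 pp2:3 pp3:1
Op 6: write(P1, v1, 195). refcount(pp1)=3>1 -> COPY to pp4. 5 ppages; refcounts: pp0:2 pp1:2 pp2:3 pp3:1 pp4:1
Op 7: write(P1, v1, 130). refcount(pp4)=1 -> write in place. 5 ppages; refcounts: pp0:2 pp1:2 pp2:3 pp3:1 pp4:1
Op 8: write(P0, v1, 189). refcount(pp1)=2>1 -> COPY to pp5. 6 ppages; refcounts: pp0:2 pp1:1 pp2:3 pp3:1 pp4:1 pp5:1
Op 9: write(P1, v0, 151). refcount(pp3)=1 -> write in place. 6 ppages; refcounts: pp0:2 pp1:1 pp2:3 pp3:1 pp4:1 pp5:1

Answer: 6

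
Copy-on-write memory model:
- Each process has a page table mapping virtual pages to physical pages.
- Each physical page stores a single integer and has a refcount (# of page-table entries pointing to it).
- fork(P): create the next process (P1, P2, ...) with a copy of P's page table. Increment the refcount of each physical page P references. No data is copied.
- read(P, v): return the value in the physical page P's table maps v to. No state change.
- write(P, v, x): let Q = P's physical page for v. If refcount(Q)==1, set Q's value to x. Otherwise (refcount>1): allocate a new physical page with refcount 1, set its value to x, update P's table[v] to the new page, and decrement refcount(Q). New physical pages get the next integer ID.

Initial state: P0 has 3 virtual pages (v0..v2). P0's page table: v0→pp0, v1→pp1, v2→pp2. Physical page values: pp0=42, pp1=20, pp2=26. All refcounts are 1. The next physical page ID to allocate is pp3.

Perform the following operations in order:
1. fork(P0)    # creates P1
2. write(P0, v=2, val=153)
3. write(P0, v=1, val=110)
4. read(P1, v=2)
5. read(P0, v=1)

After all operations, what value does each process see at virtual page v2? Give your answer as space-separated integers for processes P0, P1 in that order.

Answer: 153 26

Derivation:
Op 1: fork(P0) -> P1. 3 ppages; refcounts: pp0:2 pp1:2 pp2:2
Op 2: write(P0, v2, 153). refcount(pp2)=2>1 -> COPY to pp3. 4 ppages; refcounts: pp0:2 pp1:2 pp2:1 pp3:1
Op 3: write(P0, v1, 110). refcount(pp1)=2>1 -> COPY to pp4. 5 ppages; refcounts: pp0:2 pp1:1 pp2:1 pp3:1 pp4:1
Op 4: read(P1, v2) -> 26. No state change.
Op 5: read(P0, v1) -> 110. No state change.
P0: v2 -> pp3 = 153
P1: v2 -> pp2 = 26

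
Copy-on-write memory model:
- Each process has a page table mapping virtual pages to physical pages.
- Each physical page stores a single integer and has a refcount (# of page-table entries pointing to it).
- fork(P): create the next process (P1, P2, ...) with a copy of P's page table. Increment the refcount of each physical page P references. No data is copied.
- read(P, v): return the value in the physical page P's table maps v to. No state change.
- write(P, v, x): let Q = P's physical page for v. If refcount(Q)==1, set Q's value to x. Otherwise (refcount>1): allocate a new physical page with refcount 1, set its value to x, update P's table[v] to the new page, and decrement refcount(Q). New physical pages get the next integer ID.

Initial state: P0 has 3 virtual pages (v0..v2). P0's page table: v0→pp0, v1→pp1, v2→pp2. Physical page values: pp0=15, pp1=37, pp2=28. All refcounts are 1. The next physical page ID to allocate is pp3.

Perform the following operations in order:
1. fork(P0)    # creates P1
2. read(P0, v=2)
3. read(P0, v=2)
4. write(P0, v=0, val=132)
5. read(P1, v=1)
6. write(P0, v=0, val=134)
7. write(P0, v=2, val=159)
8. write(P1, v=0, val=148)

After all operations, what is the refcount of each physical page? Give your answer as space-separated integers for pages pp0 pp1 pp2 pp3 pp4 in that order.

Op 1: fork(P0) -> P1. 3 ppages; refcounts: pp0:2 pp1:2 pp2:2
Op 2: read(P0, v2) -> 28. No state change.
Op 3: read(P0, v2) -> 28. No state change.
Op 4: write(P0, v0, 132). refcount(pp0)=2>1 -> COPY to pp3. 4 ppages; refcounts: pp0:1 pp1:2 pp2:2 pp3:1
Op 5: read(P1, v1) -> 37. No state change.
Op 6: write(P0, v0, 134). refcount(pp3)=1 -> write in place. 4 ppages; refcounts: pp0:1 pp1:2 pp2:2 pp3:1
Op 7: write(P0, v2, 159). refcount(pp2)=2>1 -> COPY to pp4. 5 ppages; refcounts: pp0:1 pp1:2 pp2:1 pp3:1 pp4:1
Op 8: write(P1, v0, 148). refcount(pp0)=1 -> write in place. 5 ppages; refcounts: pp0:1 pp1:2 pp2:1 pp3:1 pp4:1

Answer: 1 2 1 1 1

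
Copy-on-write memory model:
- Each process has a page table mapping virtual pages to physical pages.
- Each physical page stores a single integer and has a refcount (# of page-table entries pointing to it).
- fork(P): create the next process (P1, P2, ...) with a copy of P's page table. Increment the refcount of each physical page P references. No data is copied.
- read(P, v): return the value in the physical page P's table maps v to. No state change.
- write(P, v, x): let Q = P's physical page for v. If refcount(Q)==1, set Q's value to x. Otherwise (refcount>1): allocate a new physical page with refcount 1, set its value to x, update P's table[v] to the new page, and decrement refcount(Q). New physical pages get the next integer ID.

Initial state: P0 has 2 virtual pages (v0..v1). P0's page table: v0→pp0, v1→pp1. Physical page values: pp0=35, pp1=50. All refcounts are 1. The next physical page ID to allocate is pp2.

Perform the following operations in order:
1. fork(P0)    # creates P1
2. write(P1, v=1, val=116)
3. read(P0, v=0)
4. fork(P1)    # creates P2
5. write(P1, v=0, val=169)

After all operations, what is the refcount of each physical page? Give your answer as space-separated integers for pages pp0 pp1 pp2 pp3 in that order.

Op 1: fork(P0) -> P1. 2 ppages; refcounts: pp0:2 pp1:2
Op 2: write(P1, v1, 116). refcount(pp1)=2>1 -> COPY to pp2. 3 ppages; refcounts: pp0:2 pp1:1 pp2:1
Op 3: read(P0, v0) -> 35. No state change.
Op 4: fork(P1) -> P2. 3 ppages; refcounts: pp0:3 pp1:1 pp2:2
Op 5: write(P1, v0, 169). refcount(pp0)=3>1 -> COPY to pp3. 4 ppages; refcounts: pp0:2 pp1:1 pp2:2 pp3:1

Answer: 2 1 2 1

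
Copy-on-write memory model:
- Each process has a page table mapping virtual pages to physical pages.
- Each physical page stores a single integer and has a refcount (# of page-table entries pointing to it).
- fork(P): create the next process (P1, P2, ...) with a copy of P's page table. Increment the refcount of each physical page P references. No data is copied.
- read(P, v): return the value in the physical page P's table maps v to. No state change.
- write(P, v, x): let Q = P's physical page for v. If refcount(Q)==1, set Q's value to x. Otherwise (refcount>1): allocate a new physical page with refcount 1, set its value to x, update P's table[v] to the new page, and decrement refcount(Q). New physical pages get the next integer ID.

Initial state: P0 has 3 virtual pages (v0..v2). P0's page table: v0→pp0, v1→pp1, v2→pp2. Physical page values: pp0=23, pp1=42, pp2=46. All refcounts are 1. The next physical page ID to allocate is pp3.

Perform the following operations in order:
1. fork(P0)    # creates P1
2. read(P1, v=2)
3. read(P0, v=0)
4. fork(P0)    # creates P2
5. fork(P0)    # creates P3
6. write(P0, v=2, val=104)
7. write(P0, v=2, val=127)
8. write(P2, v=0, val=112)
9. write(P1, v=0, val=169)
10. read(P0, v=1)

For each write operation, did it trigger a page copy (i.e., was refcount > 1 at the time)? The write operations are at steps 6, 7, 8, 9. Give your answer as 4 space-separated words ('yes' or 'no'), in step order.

Op 1: fork(P0) -> P1. 3 ppages; refcounts: pp0:2 pp1:2 pp2:2
Op 2: read(P1, v2) -> 46. No state change.
Op 3: read(P0, v0) -> 23. No state change.
Op 4: fork(P0) -> P2. 3 ppages; refcounts: pp0:3 pp1:3 pp2:3
Op 5: fork(P0) -> P3. 3 ppages; refcounts: pp0:4 pp1:4 pp2:4
Op 6: write(P0, v2, 104). refcount(pp2)=4>1 -> COPY to pp3. 4 ppages; refcounts: pp0:4 pp1:4 pp2:3 pp3:1
Op 7: write(P0, v2, 127). refcount(pp3)=1 -> write in place. 4 ppages; refcounts: pp0:4 pp1:4 pp2:3 pp3:1
Op 8: write(P2, v0, 112). refcount(pp0)=4>1 -> COPY to pp4. 5 ppages; refcounts: pp0:3 pp1:4 pp2:3 pp3:1 pp4:1
Op 9: write(P1, v0, 169). refcount(pp0)=3>1 -> COPY to pp5. 6 ppages; refcounts: pp0:2 pp1:4 pp2:3 pp3:1 pp4:1 pp5:1
Op 10: read(P0, v1) -> 42. No state change.

yes no yes yes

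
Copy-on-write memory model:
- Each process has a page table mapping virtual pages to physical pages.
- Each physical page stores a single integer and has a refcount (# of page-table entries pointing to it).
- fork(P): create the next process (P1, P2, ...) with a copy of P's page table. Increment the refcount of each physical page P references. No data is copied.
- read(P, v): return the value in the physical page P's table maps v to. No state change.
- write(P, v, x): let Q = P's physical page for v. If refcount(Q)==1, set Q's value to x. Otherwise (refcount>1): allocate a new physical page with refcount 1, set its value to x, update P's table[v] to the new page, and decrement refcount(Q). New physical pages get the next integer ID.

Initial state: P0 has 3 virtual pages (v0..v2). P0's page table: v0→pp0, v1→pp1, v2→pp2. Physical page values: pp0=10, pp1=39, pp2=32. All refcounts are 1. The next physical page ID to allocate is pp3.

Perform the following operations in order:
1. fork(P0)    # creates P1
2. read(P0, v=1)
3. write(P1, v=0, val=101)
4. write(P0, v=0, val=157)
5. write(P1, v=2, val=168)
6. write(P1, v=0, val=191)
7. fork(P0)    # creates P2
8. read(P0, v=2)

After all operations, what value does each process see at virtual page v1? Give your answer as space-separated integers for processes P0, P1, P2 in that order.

Op 1: fork(P0) -> P1. 3 ppages; refcounts: pp0:2 pp1:2 pp2:2
Op 2: read(P0, v1) -> 39. No state change.
Op 3: write(P1, v0, 101). refcount(pp0)=2>1 -> COPY to pp3. 4 ppages; refcounts: pp0:1 pp1:2 pp2:2 pp3:1
Op 4: write(P0, v0, 157). refcount(pp0)=1 -> write in place. 4 ppages; refcounts: pp0:1 pp1:2 pp2:2 pp3:1
Op 5: write(P1, v2, 168). refcount(pp2)=2>1 -> COPY to pp4. 5 ppages; refcounts: pp0:1 pp1:2 pp2:1 pp3:1 pp4:1
Op 6: write(P1, v0, 191). refcount(pp3)=1 -> write in place. 5 ppages; refcounts: pp0:1 pp1:2 pp2:1 pp3:1 pp4:1
Op 7: fork(P0) -> P2. 5 ppages; refcounts: pp0:2 pp1:3 pp2:2 pp3:1 pp4:1
Op 8: read(P0, v2) -> 32. No state change.
P0: v1 -> pp1 = 39
P1: v1 -> pp1 = 39
P2: v1 -> pp1 = 39

Answer: 39 39 39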